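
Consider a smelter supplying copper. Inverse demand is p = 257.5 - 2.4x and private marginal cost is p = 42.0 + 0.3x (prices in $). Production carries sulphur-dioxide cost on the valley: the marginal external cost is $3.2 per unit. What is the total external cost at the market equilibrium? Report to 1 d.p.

Market equilibrium (private): 42.0 + 0.3x = 257.5 - 2.4x → x_m = 79.8148.
Total external cost = MEC × x_m = 3.2 × 79.8148 = 255.4074.

$255.4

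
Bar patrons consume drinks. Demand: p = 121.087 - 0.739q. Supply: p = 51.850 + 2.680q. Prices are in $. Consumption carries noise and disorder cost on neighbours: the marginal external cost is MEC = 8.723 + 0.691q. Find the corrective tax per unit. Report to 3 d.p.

tax = $18.897 per unit

Social marginal benefit = demand − MEC = 112.364 - 1.430q.
Set SMB = MC: 112.364 - 1.430q = 51.850 + 2.680q → q* = 14.7236.
The Pigouvian tax equals MEC at q*: 8.723 + 0.691×14.7236 = 18.8970.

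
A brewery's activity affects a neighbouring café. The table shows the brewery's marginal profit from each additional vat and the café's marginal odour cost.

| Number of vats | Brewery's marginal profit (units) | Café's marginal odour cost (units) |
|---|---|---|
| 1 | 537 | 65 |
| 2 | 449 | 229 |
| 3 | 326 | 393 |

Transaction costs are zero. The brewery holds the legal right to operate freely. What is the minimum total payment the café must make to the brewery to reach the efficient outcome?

Left alone the brewery would choose level 3 (marginal profit stays positive).
Efficient level: k* = 2 (marginal profit ≥ marginal odour cost through 2).
The café must at least cover the brewery's forgone profit from cutting 3→2: 326 = 326.

326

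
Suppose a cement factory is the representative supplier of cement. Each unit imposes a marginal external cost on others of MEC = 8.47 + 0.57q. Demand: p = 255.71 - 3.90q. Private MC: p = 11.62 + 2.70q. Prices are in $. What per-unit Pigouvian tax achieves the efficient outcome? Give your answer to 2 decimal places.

tax = $27.20 per unit

Social marginal cost = private MC + MEC = 20.09 + 3.27q.
Set SMC = demand: 20.09 + 3.27q = 255.71 - 3.90q → q* = 32.8619.
The Pigouvian tax equals MEC at q*: 8.47 + 0.57×32.8619 = 27.2013.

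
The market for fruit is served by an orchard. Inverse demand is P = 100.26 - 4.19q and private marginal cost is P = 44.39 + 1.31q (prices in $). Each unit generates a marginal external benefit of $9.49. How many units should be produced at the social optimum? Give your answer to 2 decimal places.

Social marginal cost = private MC − MEB = 34.90 + 1.31q.
Set SMC = demand: 34.90 + 1.31q = 100.26 - 4.19q → q* = 11.8836.

q* = 11.88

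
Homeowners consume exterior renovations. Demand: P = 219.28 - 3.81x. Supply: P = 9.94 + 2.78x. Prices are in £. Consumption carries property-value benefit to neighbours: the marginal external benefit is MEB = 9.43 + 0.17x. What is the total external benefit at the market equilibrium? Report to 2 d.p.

£385.33

Market equilibrium (private): 9.94 + 2.78x = 219.28 - 3.81x → x_m = 31.7663.
Total external benefit = ∫₀^{x_m} (9.43 + 0.17x) dx = 9.43×31.7663 + ½×0.17×31.7663² = 385.3295.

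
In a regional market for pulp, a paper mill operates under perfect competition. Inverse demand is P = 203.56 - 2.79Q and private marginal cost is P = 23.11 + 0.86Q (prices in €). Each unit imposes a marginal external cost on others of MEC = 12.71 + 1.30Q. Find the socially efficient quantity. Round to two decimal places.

Q* = 33.89

Social marginal cost = private MC + MEC = 35.82 + 2.16Q.
Set SMC = demand: 35.82 + 2.16Q = 203.56 - 2.79Q → Q* = 33.8869.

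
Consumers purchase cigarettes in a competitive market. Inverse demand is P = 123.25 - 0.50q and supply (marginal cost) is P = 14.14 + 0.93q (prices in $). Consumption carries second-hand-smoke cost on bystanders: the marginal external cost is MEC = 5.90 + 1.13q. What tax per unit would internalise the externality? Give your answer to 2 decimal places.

Social marginal benefit = demand − MEC = 117.35 - 1.63q.
Set SMB = MC: 117.35 - 1.63q = 14.14 + 0.93q → q* = 40.3164.
The Pigouvian tax equals MEC at q*: 5.90 + 1.13×40.3164 = 51.4575.

tax = $51.46 per unit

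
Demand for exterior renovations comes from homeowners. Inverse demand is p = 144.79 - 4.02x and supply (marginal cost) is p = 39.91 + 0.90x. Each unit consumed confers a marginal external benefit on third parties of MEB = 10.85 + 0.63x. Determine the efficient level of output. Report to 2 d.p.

x* = 26.98

Social marginal benefit = demand + MEB = 155.64 - 3.39x.
Set SMB = MC: 155.64 - 3.39x = 39.91 + 0.90x → x* = 26.9767.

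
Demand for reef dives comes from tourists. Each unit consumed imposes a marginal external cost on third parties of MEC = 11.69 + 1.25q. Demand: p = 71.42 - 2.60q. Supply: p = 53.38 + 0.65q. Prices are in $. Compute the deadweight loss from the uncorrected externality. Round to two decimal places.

Market equilibrium (private): 53.38 + 0.65q = 71.42 - 2.60q → q_m = 5.5508.
Social marginal benefit = demand − MEC = 59.73 - 3.85q.
Set SMB = MC: 59.73 - 3.85q = 53.38 + 0.65q → q* = 1.4111.
Height of the DWL triangle at q_m is MC(q_m) − SMB(q_m) = MEC(q_m) = 18.6285.
DWL = ½ × 4.1397 × 18.6285 = 38.5582.

DWL = $38.56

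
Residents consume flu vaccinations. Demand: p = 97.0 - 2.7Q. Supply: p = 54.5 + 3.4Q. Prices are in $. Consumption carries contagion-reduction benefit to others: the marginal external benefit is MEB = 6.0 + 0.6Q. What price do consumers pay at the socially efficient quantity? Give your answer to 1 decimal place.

Social marginal benefit = demand + MEB = 103.0 - 2.1Q.
Set SMB = MC: 103.0 - 2.1Q = 54.5 + 3.4Q → Q* = 8.8182.
Consumer price on the demand curve at Q*: 97.0 − 2.7×8.8182 = 73.1909.

P = $73.2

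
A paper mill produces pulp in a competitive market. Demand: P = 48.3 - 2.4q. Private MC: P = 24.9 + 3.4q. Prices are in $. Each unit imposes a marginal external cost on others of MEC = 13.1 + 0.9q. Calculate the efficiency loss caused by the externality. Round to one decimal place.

DWL = $20.9

Market equilibrium (private): 24.9 + 3.4q = 48.3 - 2.4q → q_m = 4.0345.
Social marginal cost = private MC + MEC = 38.0 + 4.3q.
Set SMC = demand: 38.0 + 4.3q = 48.3 - 2.4q → q* = 1.5373.
Between q* and q_m the wedge SMC − demand runs linearly from 0 to MEC(q_m), so the loss is a triangle.
DWL = ½ × 2.4972 × 16.7310 = 20.8903.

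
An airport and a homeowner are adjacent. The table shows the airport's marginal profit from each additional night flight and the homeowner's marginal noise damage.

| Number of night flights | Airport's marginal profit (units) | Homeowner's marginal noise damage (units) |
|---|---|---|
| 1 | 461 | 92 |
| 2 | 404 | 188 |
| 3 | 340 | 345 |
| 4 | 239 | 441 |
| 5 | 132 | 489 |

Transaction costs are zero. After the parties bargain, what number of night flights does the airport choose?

Bargaining reaches the level where marginal profit last exceeds marginal noise damage.
That holds through level 2 (404 ≥ 188) but not at 3 (340 < 345).

2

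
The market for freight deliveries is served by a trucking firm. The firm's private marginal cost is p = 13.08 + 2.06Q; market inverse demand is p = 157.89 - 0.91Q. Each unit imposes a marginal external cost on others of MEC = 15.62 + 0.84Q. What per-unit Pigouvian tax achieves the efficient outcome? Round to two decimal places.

Social marginal cost = private MC + MEC = 28.70 + 2.90Q.
Set SMC = demand: 28.70 + 2.90Q = 157.89 - 0.91Q → Q* = 33.9081.
The Pigouvian tax equals MEC at Q*: 15.62 + 0.84×33.9081 = 44.1028.

tax = 44.10 per unit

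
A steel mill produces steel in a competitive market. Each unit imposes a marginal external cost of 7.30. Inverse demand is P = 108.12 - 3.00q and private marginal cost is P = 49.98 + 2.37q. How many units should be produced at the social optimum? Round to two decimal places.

Social marginal cost = private MC + MEC = 57.28 + 2.37q.
Set SMC = demand: 57.28 + 2.37q = 108.12 - 3.00q → q* = 9.4674.

q* = 9.47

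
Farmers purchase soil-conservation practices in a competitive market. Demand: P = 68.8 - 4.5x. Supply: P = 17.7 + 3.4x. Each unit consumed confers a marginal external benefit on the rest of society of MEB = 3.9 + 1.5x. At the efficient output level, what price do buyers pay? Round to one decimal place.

P = 30.1

Social marginal benefit = demand + MEB = 72.7 - 3.0x.
Set SMB = MC: 72.7 - 3.0x = 17.7 + 3.4x → x* = 8.5938.
Consumer price on the demand curve at x*: 68.8 − 4.5×8.5938 = 30.1279.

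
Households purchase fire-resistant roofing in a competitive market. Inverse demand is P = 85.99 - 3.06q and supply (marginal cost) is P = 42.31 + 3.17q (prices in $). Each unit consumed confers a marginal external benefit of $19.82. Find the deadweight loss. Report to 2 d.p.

Market equilibrium (private): 42.31 + 3.17q = 85.99 - 3.06q → q_m = 7.0112.
Social marginal benefit = demand + MEB = 105.81 - 3.06q.
Set SMB = MC: 105.81 - 3.06q = 42.31 + 3.17q → q* = 10.1926.
The loss is the area between SMB and MC from q* to q_m; with linear curves that's a triangle of height MEB(q_m).
DWL = ½ × 3.1814 × 19.8200 = 31.5277.

DWL = $31.53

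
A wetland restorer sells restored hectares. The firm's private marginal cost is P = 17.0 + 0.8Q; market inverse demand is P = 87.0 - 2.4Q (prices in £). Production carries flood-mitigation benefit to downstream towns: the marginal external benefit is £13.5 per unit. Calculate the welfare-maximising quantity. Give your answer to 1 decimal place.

Social marginal cost = private MC − MEB = 3.5 + 0.8Q.
Set SMC = demand: 3.5 + 0.8Q = 87.0 - 2.4Q → Q* = 26.0938.

Q* = 26.1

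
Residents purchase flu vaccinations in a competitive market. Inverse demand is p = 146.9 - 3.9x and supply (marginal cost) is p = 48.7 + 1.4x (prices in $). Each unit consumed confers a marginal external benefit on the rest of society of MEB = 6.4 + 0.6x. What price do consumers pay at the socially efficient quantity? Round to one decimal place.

Social marginal benefit = demand + MEB = 153.3 - 3.3x.
Set SMB = MC: 153.3 - 3.3x = 48.7 + 1.4x → x* = 22.2553.
Consumer price on the demand curve at x*: 146.9 − 3.9×22.2553 = 60.1043.

P = $60.1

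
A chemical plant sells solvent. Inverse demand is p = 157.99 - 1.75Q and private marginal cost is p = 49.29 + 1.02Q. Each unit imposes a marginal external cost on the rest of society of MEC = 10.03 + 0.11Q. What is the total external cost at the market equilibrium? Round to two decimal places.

Market equilibrium (private): 49.29 + 1.02Q = 157.99 - 1.75Q → Q_m = 39.2419.
Total external cost = ∫₀^{Q_m} (10.03 + 0.11Q) dQ = 10.03×39.2419 + ½×0.11×39.2419² = 478.2922.

478.29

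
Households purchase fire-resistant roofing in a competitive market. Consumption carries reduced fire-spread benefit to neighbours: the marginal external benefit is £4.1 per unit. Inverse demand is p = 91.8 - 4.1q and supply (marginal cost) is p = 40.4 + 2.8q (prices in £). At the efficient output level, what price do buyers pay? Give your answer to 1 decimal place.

Social marginal benefit = demand + MEB = 95.9 - 4.1q.
Set SMB = MC: 95.9 - 4.1q = 40.4 + 2.8q → q* = 8.0435.
Consumer price on the demand curve at q*: 91.8 − 4.1×8.0435 = 58.8217.

P = £58.8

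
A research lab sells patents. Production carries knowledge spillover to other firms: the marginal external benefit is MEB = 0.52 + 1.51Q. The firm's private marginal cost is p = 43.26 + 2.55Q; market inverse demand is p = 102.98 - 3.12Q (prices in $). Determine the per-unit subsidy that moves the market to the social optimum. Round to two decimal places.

Social marginal cost = private MC − MEB = 42.74 + 1.04Q.
Set SMC = demand: 42.74 + 1.04Q = 102.98 - 3.12Q → Q* = 14.4808.
The Pigouvian subsidy equals MEB at Q*: 0.52 + 1.51×14.4808 = 22.3860.

subsidy = $22.39 per unit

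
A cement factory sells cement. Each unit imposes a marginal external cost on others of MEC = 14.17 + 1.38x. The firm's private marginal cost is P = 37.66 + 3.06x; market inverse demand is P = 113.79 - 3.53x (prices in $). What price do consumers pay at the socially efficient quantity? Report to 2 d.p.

Social marginal cost = private MC + MEC = 51.83 + 4.44x.
Set SMC = demand: 51.83 + 4.44x = 113.79 - 3.53x → x* = 7.7742.
Consumer price on the demand curve at x*: 113.79 − 3.53×7.7742 = 86.3471.

P = $86.35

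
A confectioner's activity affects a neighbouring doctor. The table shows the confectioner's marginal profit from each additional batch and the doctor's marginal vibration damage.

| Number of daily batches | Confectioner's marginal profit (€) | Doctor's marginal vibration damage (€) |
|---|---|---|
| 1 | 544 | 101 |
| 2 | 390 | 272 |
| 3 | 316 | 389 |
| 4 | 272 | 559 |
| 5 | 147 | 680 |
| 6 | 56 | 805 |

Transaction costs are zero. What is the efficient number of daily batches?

Bargaining reaches the level where marginal profit last exceeds marginal vibration damage.
That holds through level 2 (390 ≥ 272) but not at 3 (316 < 389).

2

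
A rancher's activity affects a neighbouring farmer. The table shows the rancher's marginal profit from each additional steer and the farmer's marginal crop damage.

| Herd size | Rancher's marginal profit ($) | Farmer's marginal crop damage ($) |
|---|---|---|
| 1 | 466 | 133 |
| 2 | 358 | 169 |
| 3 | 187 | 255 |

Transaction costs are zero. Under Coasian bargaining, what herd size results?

2

Bargaining reaches the level where marginal profit last exceeds marginal crop damage.
That holds through level 2 (358 ≥ 169) but not at 3 (187 < 255).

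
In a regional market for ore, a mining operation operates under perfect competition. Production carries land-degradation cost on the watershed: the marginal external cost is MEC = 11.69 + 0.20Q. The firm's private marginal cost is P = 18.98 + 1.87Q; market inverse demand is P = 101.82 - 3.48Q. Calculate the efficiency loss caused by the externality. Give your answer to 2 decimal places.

Market equilibrium (private): 18.98 + 1.87Q = 101.82 - 3.48Q → Q_m = 15.4841.
Social marginal cost = private MC + MEC = 30.67 + 2.07Q.
Set SMC = demand: 30.67 + 2.07Q = 101.82 - 3.48Q → Q* = 12.8198.
The loss is the area between SMC and demand from Q* to Q_m; with linear curves that's a triangle of height MEC(Q_m).
DWL = ½ × 2.6643 × 14.7868 = 19.6982.

DWL = 19.70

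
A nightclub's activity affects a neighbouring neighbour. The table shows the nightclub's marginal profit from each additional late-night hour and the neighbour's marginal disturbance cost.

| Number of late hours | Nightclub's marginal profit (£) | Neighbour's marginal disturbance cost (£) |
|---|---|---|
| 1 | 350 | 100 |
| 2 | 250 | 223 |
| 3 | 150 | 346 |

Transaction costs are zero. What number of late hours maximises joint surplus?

2

Bargaining reaches the level where marginal profit last exceeds marginal disturbance cost.
That holds through level 2 (250 ≥ 223) but not at 3 (150 < 346).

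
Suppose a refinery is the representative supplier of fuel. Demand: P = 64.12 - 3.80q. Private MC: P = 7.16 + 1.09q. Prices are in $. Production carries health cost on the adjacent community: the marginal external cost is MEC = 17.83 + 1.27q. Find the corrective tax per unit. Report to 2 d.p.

Social marginal cost = private MC + MEC = 24.99 + 2.36q.
Set SMC = demand: 24.99 + 2.36q = 64.12 - 3.80q → q* = 6.3523.
The Pigouvian tax equals MEC at q*: 17.83 + 1.27×6.3523 = 25.8974.

tax = $25.90 per unit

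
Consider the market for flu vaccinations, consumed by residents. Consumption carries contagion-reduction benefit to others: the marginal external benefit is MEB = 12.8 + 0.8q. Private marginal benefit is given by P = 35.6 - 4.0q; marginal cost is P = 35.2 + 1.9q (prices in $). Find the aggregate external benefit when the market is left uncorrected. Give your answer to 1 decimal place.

Market equilibrium (private): 35.2 + 1.9q = 35.6 - 4.0q → q_m = 0.0678.
Total external benefit = ∫₀^{q_m} (12.8 + 0.8q) dq = 12.8×0.0678 + ½×0.8×0.0678² = 0.8697.

$0.9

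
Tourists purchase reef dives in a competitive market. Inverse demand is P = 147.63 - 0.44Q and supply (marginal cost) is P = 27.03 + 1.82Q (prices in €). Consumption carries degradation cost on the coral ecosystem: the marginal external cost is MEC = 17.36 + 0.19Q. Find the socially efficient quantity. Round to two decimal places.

Social marginal benefit = demand − MEC = 130.27 - 0.63Q.
Set SMB = MC: 130.27 - 0.63Q = 27.03 + 1.82Q → Q* = 42.1388.

Q* = 42.14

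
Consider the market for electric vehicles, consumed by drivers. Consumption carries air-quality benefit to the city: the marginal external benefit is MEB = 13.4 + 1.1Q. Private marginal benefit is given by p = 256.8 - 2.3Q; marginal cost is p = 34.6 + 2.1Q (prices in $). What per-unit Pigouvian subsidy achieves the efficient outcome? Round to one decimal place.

subsidy = $91.9 per unit

Social marginal benefit = demand + MEB = 270.2 - 1.2Q.
Set SMB = MC: 270.2 - 1.2Q = 34.6 + 2.1Q → Q* = 71.3939.
The Pigouvian subsidy equals MEB at Q*: 13.4 + 1.1×71.3939 = 91.9333.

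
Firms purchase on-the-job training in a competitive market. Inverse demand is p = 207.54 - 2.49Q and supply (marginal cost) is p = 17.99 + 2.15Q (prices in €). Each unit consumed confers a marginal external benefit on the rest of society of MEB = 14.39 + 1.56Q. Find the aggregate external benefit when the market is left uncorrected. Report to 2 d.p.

Market equilibrium (private): 17.99 + 2.15Q = 207.54 - 2.49Q → Q_m = 40.8513.
Total external benefit = ∫₀^{Q_m} (14.39 + 1.56Q) dQ = 14.39×40.8513 + ½×1.56×40.8513² = 1889.5366.

€1889.54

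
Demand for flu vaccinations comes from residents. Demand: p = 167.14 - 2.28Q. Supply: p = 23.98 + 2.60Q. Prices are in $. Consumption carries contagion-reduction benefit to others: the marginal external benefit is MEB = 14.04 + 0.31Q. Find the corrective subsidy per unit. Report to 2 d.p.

subsidy = $24.70 per unit

Social marginal benefit = demand + MEB = 181.18 - 1.97Q.
Set SMB = MC: 181.18 - 1.97Q = 23.98 + 2.60Q → Q* = 34.3982.
The Pigouvian subsidy equals MEB at Q*: 14.04 + 0.31×34.3982 = 24.7034.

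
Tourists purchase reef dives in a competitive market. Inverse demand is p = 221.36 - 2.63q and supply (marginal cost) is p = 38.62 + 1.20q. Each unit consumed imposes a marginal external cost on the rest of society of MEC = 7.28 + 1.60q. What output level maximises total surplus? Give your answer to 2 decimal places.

Social marginal benefit = demand − MEC = 214.08 - 4.23q.
Set SMB = MC: 214.08 - 4.23q = 38.62 + 1.20q → q* = 32.3131.

q* = 32.31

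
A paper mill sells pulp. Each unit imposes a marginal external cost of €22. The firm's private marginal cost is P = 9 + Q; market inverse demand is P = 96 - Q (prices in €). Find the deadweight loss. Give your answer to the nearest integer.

Market equilibrium (private): 9 + Q = 96 - Q → Q_m = 43.5000.
Social marginal cost = private MC + MEC = 31 + Q.
Set SMC = demand: 31 + Q = 96 - Q → Q* = 32.5000.
Height of the DWL triangle at Q_m is SMC(Q_m) − demand(Q_m) = MEC(Q_m) = 22.0000.
DWL = ½ × 11.0000 × 22.0000 = 121.0000.

DWL = €121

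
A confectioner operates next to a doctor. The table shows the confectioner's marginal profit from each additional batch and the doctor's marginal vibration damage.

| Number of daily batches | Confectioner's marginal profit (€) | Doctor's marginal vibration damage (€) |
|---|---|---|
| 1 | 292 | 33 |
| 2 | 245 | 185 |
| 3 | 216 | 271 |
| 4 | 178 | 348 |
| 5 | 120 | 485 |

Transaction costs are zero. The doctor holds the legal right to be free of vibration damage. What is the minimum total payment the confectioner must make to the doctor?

Efficient level: marginal profit ≥ marginal vibration damage through level 2, so k* = 2.
With the doctor holding the right, the confectioner must at least compensate total damage at k*: 33 + 185 = 218.

€218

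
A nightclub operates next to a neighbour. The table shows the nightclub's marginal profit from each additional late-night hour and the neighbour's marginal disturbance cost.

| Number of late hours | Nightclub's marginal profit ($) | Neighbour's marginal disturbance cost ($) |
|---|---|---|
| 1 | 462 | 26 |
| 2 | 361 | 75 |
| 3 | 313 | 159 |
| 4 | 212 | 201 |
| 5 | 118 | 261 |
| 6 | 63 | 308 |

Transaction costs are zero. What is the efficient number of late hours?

Bargaining reaches the level where marginal profit last exceeds marginal disturbance cost.
That holds through level 4 (212 ≥ 201) but not at 5 (118 < 261).

4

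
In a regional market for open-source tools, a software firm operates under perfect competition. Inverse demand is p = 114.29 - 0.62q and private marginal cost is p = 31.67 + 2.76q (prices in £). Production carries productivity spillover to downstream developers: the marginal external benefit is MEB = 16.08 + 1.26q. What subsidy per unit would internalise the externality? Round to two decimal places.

subsidy = £74.74 per unit

Social marginal cost = private MC − MEB = 15.59 + 1.50q.
Set SMC = demand: 15.59 + 1.50q = 114.29 - 0.62q → q* = 46.5566.
The Pigouvian subsidy equals MEB at q*: 16.08 + 1.26×46.5566 = 74.7413.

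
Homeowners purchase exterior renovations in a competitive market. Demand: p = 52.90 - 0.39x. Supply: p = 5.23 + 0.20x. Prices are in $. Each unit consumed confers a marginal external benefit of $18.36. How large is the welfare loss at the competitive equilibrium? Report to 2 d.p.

DWL = $285.67

Market equilibrium (private): 5.23 + 0.20x = 52.90 - 0.39x → x_m = 80.7966.
Social marginal benefit = demand + MEB = 71.26 - 0.39x.
Set SMB = MC: 71.26 - 0.39x = 5.23 + 0.20x → x* = 111.9153.
Height of the DWL triangle at x_m is SMB(x_m) − MC(x_m) = MEB(x_m) = 18.3600.
DWL = ½ × 31.1187 × 18.3600 = 285.6697.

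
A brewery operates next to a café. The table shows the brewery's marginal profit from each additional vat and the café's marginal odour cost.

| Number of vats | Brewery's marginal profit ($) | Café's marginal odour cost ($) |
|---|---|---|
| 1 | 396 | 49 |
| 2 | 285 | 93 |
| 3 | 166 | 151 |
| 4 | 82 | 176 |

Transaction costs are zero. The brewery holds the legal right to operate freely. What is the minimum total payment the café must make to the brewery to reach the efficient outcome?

$82

Left alone the brewery would choose level 4 (marginal profit stays positive).
Efficient level: k* = 3 (marginal profit ≥ marginal odour cost through 3).
The café must at least cover the brewery's forgone profit from cutting 4→3: 82 = 82.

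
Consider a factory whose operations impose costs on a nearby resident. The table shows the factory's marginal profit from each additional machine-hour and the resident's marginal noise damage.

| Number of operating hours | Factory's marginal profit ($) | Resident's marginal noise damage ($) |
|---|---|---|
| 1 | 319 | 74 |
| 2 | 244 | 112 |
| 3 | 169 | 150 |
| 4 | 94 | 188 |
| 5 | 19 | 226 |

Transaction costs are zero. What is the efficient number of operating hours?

Bargaining reaches the level where marginal profit last exceeds marginal noise damage.
That holds through level 3 (169 ≥ 150) but not at 4 (94 < 188).

3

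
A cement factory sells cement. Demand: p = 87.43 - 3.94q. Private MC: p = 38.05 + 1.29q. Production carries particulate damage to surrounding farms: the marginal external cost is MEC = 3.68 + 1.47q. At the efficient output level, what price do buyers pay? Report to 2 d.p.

P = 60.56

Social marginal cost = private MC + MEC = 41.73 + 2.76q.
Set SMC = demand: 41.73 + 2.76q = 87.43 - 3.94q → q* = 6.8209.
Consumer price on the demand curve at q*: 87.43 − 3.94×6.8209 = 60.5557.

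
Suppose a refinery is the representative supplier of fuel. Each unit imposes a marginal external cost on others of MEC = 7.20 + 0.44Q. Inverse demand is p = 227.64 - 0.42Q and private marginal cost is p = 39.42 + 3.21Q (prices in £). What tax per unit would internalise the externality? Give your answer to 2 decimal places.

Social marginal cost = private MC + MEC = 46.62 + 3.65Q.
Set SMC = demand: 46.62 + 3.65Q = 227.64 - 0.42Q → Q* = 44.4767.
The Pigouvian tax equals MEC at Q*: 7.20 + 0.44×44.4767 = 26.7697.

tax = £26.77 per unit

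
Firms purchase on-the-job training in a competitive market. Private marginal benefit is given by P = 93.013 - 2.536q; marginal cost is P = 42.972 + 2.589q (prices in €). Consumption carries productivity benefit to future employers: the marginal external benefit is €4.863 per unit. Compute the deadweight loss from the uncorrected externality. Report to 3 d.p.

Market equilibrium (private): 42.972 + 2.589q = 93.013 - 2.536q → q_m = 9.7641.
Social marginal benefit = demand + MEB = 97.876 - 2.536q.
Set SMB = MC: 97.876 - 2.536q = 42.972 + 2.589q → q* = 10.7130.
The welfare-loss triangle has base |q_m − q*| and height MEB(q_m) (the vertical gap between SMB and MC is zero at q* and MEB at q_m).
DWL = ½ × 0.9489 × 4.8630 = 2.3073.

DWL = €2.307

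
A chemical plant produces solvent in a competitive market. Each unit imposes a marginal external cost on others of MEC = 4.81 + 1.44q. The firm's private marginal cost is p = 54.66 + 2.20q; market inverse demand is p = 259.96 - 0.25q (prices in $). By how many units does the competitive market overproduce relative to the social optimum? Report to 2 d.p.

32.26 units

Market equilibrium (private): 54.66 + 2.20q = 259.96 - 0.25q → q_m = 83.7959.
Social marginal cost = private MC + MEC = 59.47 + 3.64q.
Set SMC = demand: 59.47 + 3.64q = 259.96 - 0.25q → q* = 51.5398.
Gap = |83.7959 − 51.5398| = 32.2561.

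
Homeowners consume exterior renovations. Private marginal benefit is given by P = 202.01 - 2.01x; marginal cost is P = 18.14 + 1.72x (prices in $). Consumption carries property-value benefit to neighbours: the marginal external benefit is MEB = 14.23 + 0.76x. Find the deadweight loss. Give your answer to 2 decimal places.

DWL = $449.88

Market equilibrium (private): 18.14 + 1.72x = 202.01 - 2.01x → x_m = 49.2949.
Social marginal benefit = demand + MEB = 216.24 - 1.25x.
Set SMB = MC: 216.24 - 1.25x = 18.14 + 1.72x → x* = 66.7003.
Height of the DWL triangle at x_m is SMB(x_m) − MC(x_m) = MEB(x_m) = 51.6941.
DWL = ½ × 17.4054 × 51.6941 = 449.8782.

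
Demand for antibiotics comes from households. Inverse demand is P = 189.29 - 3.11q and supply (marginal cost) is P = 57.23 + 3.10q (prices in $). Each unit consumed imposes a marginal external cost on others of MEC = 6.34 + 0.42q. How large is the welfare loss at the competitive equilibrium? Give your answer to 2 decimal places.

DWL = $17.59

Market equilibrium (private): 57.23 + 3.10q = 189.29 - 3.11q → q_m = 21.2657.
Social marginal benefit = demand − MEC = 182.95 - 3.53q.
Set SMB = MC: 182.95 - 3.53q = 57.23 + 3.10q → q* = 18.9623.
The welfare-loss triangle has base |q_m − q*| and height MEC(q_m) (the vertical gap between SMB and MC is zero at q* and MEC at q_m).
DWL = ½ × 2.3034 × 15.2716 = 17.5883.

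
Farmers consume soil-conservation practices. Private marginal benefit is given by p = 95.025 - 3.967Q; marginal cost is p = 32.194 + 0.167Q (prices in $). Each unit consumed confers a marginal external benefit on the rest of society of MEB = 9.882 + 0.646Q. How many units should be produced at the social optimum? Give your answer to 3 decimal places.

Social marginal benefit = demand + MEB = 104.907 - 3.321Q.
Set SMB = MC: 104.907 - 3.321Q = 32.194 + 0.167Q → Q* = 20.8466.

Q* = 20.847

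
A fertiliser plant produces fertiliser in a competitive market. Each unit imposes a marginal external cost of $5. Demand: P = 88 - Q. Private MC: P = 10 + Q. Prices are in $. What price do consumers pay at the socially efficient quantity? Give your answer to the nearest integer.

Social marginal cost = private MC + MEC = 15 + Q.
Set SMC = demand: 15 + Q = 88 - Q → Q* = 36.5000.
Consumer price on the demand curve at Q*: 88 − 1×36.5000 = 51.5000.

P = $52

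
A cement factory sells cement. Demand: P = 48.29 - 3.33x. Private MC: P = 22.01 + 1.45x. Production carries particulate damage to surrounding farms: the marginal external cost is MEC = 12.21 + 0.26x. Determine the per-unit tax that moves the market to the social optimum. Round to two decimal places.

tax = 12.94 per unit

Social marginal cost = private MC + MEC = 34.22 + 1.71x.
Set SMC = demand: 34.22 + 1.71x = 48.29 - 3.33x → x* = 2.7917.
The Pigouvian tax equals MEC at x*: 12.21 + 0.26×2.7917 = 12.9358.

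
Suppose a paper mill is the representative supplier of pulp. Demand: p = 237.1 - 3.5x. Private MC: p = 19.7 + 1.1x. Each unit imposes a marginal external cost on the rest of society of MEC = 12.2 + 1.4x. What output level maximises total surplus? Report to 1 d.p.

Social marginal cost = private MC + MEC = 31.9 + 2.5x.
Set SMC = demand: 31.9 + 2.5x = 237.1 - 3.5x → x* = 34.2000.

x* = 34.2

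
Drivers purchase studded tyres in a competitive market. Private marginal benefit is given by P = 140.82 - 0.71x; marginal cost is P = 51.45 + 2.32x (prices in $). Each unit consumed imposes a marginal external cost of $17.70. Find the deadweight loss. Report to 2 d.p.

Market equilibrium (private): 51.45 + 2.32x = 140.82 - 0.71x → x_m = 29.4950.
Social marginal benefit = demand − MEC = 123.12 - 0.71x.
Set SMB = MC: 123.12 - 0.71x = 51.45 + 2.32x → x* = 23.6535.
The welfare-loss triangle has base |x_m − x*| and height MEC(x_m) (the vertical gap between SMB and MC is zero at x* and MEC at x_m).
DWL = ½ × 5.8415 × 17.7000 = 51.6973.

DWL = $51.70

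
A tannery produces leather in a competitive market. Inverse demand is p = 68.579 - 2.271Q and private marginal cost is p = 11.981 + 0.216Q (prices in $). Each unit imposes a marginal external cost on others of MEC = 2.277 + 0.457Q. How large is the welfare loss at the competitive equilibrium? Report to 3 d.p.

Market equilibrium (private): 11.981 + 0.216Q = 68.579 - 2.271Q → Q_m = 22.7575.
Social marginal cost = private MC + MEC = 14.258 + 0.673Q.
Set SMC = demand: 14.258 + 0.673Q = 68.579 - 2.271Q → Q* = 18.4514.
The loss is the area between SMC and demand from Q* to Q_m; with linear curves that's a triangle of height MEC(Q_m).
DWL = ½ × 4.3061 × 12.6772 = 27.2946.

DWL = $27.295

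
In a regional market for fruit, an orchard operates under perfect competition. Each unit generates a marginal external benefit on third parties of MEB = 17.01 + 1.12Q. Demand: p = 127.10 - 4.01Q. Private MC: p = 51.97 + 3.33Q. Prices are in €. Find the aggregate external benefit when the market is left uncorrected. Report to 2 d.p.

Market equilibrium (private): 51.97 + 3.33Q = 127.10 - 4.01Q → Q_m = 10.2357.
Total external benefit = ∫₀^{Q_m} (17.01 + 1.12Q) dQ = 17.01×10.2357 + ½×1.12×10.2357² = 232.7802.

€232.78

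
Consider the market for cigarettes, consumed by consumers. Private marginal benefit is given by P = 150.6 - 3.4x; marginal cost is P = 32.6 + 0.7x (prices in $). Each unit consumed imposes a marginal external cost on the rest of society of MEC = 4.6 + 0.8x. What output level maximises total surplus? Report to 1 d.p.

x* = 23.1

Social marginal benefit = demand − MEC = 146.0 - 4.2x.
Set SMB = MC: 146.0 - 4.2x = 32.6 + 0.7x → x* = 23.1429.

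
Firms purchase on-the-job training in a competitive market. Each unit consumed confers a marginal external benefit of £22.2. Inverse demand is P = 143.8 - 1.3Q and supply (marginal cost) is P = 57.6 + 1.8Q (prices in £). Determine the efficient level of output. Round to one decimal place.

Q* = 35.0

Social marginal benefit = demand + MEB = 166.0 - 1.3Q.
Set SMB = MC: 166.0 - 1.3Q = 57.6 + 1.8Q → Q* = 34.9677.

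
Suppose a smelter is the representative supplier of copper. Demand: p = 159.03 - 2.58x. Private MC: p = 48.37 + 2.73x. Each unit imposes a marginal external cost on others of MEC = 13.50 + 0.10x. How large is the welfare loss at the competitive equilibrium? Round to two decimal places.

DWL = 22.45

Market equilibrium (private): 48.37 + 2.73x = 159.03 - 2.58x → x_m = 20.8399.
Social marginal cost = private MC + MEC = 61.87 + 2.83x.
Set SMC = demand: 61.87 + 2.83x = 159.03 - 2.58x → x* = 17.9593.
The welfare-loss triangle has base |x_m − x*| and height MEC(x_m) (the vertical gap between SMC and demand is zero at x* and MEC at x_m).
DWL = ½ × 2.8806 × 15.5840 = 22.4456.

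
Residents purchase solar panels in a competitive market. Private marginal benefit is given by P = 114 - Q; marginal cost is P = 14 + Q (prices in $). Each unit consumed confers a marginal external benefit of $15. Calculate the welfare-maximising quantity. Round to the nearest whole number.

Q* = 58

Social marginal benefit = demand + MEB = 129 - Q.
Set SMB = MC: 129 - Q = 14 + Q → Q* = 57.5000.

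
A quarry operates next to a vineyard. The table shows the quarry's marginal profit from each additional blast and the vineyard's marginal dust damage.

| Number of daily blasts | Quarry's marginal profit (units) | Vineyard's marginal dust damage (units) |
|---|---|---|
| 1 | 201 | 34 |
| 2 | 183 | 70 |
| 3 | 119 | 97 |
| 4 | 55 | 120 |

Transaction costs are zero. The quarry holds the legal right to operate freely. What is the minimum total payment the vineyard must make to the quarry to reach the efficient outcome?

55

Left alone the quarry would choose level 4 (marginal profit stays positive).
Efficient level: k* = 3 (marginal profit ≥ marginal dust damage through 3).
The vineyard must at least cover the quarry's forgone profit from cutting 4→3: 55 = 55.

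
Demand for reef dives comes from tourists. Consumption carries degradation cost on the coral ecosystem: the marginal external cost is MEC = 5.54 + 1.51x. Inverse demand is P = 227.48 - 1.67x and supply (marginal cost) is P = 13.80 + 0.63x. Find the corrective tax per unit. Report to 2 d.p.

Social marginal benefit = demand − MEC = 221.94 - 3.18x.
Set SMB = MC: 221.94 - 3.18x = 13.80 + 0.63x → x* = 54.6299.
The Pigouvian tax equals MEC at x*: 5.54 + 1.51×54.6299 = 88.0311.

tax = 88.03 per unit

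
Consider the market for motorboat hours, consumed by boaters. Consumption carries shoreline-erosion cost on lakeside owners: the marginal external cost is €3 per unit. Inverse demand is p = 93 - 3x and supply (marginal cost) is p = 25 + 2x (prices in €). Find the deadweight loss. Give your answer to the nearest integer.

Market equilibrium (private): 25 + 2x = 93 - 3x → x_m = 13.6000.
Social marginal benefit = demand − MEC = 90 - 3x.
Set SMB = MC: 90 - 3x = 25 + 2x → x* = 13.0000.
The welfare-loss triangle has base |x_m − x*| and height MEC(x_m) (the vertical gap between SMB and MC is zero at x* and MEC at x_m).
DWL = ½ × 0.6000 × 3.0000 = 0.9000.

DWL = €1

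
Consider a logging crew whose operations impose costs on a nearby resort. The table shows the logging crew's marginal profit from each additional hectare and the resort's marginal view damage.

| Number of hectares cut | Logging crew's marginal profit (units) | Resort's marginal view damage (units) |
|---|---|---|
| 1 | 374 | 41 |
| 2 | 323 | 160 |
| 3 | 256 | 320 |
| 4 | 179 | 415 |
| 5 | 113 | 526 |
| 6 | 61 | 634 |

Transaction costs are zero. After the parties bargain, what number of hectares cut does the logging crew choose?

Bargaining reaches the level where marginal profit last exceeds marginal view damage.
That holds through level 2 (323 ≥ 160) but not at 3 (256 < 320).

2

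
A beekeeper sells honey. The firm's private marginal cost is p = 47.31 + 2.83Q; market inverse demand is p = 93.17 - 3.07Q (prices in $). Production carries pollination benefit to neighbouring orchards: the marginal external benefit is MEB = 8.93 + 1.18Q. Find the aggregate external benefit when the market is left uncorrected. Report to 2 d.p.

Market equilibrium (private): 47.31 + 2.83Q = 93.17 - 3.07Q → Q_m = 7.7729.
Total external benefit = ∫₀^{Q_m} (8.93 + 1.18Q) dQ = 8.93×7.7729 + ½×1.18×7.7729² = 105.0586.

$105.06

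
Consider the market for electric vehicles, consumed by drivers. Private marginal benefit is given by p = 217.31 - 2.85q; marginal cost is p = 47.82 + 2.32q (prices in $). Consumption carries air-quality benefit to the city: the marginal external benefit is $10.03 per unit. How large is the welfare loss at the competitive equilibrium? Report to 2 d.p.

DWL = $9.73

Market equilibrium (private): 47.82 + 2.32q = 217.31 - 2.85q → q_m = 32.7834.
Social marginal benefit = demand + MEB = 227.34 - 2.85q.
Set SMB = MC: 227.34 - 2.85q = 47.82 + 2.32q → q* = 34.7234.
Between q* and q_m the wedge SMB − MC runs linearly from 0 to MEB(q_m), so the loss is a triangle.
DWL = ½ × 1.9400 × 10.0300 = 9.7291.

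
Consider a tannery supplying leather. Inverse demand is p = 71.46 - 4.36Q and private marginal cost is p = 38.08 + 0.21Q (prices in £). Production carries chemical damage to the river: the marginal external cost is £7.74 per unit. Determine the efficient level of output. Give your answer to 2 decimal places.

Social marginal cost = private MC + MEC = 45.82 + 0.21Q.
Set SMC = demand: 45.82 + 0.21Q = 71.46 - 4.36Q → Q* = 5.6105.

Q* = 5.61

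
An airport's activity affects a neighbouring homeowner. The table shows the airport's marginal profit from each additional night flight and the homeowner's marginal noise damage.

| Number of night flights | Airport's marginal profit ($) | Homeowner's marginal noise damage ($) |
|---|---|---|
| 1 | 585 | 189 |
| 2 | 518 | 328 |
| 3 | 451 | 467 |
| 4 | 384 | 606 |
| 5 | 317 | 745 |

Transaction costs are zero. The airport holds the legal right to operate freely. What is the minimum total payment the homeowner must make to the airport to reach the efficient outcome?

$1152

Left alone the airport would choose level 5 (marginal profit stays positive).
Efficient level: k* = 2 (marginal profit ≥ marginal noise damage through 2).
The homeowner must at least cover the airport's forgone profit from cutting 5→2: 451 + 384 + 317 = 1152.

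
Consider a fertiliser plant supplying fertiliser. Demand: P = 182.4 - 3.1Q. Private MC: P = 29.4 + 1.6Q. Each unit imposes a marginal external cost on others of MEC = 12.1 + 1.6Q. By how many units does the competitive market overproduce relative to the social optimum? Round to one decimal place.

10.2 units

Market equilibrium (private): 29.4 + 1.6Q = 182.4 - 3.1Q → Q_m = 32.5532.
Social marginal cost = private MC + MEC = 41.5 + 3.2Q.
Set SMC = demand: 41.5 + 3.2Q = 182.4 - 3.1Q → Q* = 22.3651.
Gap = |32.5532 − 22.3651| = 10.1881.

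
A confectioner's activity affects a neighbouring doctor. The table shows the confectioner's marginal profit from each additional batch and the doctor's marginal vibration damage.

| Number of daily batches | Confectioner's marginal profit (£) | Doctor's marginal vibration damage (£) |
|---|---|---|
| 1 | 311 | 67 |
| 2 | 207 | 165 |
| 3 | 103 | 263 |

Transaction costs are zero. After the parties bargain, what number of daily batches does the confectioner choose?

2

Bargaining reaches the level where marginal profit last exceeds marginal vibration damage.
That holds through level 2 (207 ≥ 165) but not at 3 (103 < 263).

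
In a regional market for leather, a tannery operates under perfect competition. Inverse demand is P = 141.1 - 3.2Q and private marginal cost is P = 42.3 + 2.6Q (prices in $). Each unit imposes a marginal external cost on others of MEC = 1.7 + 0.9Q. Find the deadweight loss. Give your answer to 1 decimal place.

Market equilibrium (private): 42.3 + 2.6Q = 141.1 - 3.2Q → Q_m = 17.0345.
Social marginal cost = private MC + MEC = 44.0 + 3.5Q.
Set SMC = demand: 44.0 + 3.5Q = 141.1 - 3.2Q → Q* = 14.4925.
The loss is the area between SMC and demand from Q* to Q_m; with linear curves that's a triangle of height MEC(Q_m).
DWL = ½ × 2.5420 × 17.0310 = 21.6464.

DWL = $21.6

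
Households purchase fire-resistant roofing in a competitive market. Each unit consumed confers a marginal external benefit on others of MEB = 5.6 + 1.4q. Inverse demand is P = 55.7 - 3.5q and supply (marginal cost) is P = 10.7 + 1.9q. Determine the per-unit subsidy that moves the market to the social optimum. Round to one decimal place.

subsidy = 23.3 per unit

Social marginal benefit = demand + MEB = 61.3 - 2.1q.
Set SMB = MC: 61.3 - 2.1q = 10.7 + 1.9q → q* = 12.6500.
The Pigouvian subsidy equals MEB at q*: 5.6 + 1.4×12.6500 = 23.3100.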